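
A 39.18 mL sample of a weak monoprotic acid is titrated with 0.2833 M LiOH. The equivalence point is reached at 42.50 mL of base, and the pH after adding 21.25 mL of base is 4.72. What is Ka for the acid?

1.9 x 10^-5

21.25 mL is half of the equivalence volume, so this is the half-equivalence point where [HA] = [A^-].
At half-equivalence pH = pKa, so pKa = 4.72.
Ka = 10^(-4.72) = 1.9 x 10^-5.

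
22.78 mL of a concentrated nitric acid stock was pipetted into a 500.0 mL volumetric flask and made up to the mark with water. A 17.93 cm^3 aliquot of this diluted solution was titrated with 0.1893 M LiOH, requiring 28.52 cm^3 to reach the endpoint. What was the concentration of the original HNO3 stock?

n(LiOH) = 0.1893 x 0.02852 = 0.005399 mol.
n(HNO3) in the aliquot = 0.005399 mol.
[diluted HNO3] = 0.005399 / 0.01793 = 0.3011 M.
Dilution factor = 500.0/22.78 = 21.95, so [stock] = 0.3011 x 21.95 = 6.61 M.

6.61 M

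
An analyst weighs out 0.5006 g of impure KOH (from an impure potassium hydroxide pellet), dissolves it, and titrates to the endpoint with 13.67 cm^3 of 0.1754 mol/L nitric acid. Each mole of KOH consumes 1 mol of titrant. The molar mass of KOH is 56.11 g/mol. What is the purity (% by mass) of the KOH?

26.9%

n(HNO3) = 0.1754 x 0.01367 = 0.002398 mol.
n(KOH) = 0.002398 / 1 = 0.002398 mol.
mass of KOH = 0.002398 x 56.11 = 0.1345 g.
% purity = 0.1345 / 0.5006 x 100 = 26.9%.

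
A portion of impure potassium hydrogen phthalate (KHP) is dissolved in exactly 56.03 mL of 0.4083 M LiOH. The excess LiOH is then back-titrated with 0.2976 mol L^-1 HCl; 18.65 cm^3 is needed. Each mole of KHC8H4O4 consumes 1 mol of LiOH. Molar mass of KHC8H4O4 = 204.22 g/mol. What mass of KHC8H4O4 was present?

3.54 g

Total n(LiOH) added = 0.4083 x 0.05603 = 0.02288 mol.
n(HCl) used = 0.2976 x 0.01865 = 0.005550 mol, which equals the excess n(LiOH).
So n(LiOH) consumed by the sample = 0.02288 - 0.005550 = 0.01733 mol.
n(KHC8H4O4) = 0.01733 / 1 = 0.01733 mol.
mass = 0.01733 mol x 204.22 g/mol = 3.54 g.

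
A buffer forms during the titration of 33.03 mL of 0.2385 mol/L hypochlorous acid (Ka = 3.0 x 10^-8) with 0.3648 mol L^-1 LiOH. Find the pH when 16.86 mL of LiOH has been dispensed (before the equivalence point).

8.07

Initial n(HClO) = 0.2385 x 0.03303 = 0.007878 mol.
n(LiOH) added = 0.3648 x 0.01686 = 0.006151 mol, converting that many moles of HClO to ClO-.
Remaining n(HClO) = 0.001727 mol; n(ClO-) = 0.006151 mol.
By Henderson-Hasselbalch, pH = pKa + log([A^-]/[HA]) = 7.52 + log(0.006151/0.001727) = 7.52 + (+0.55) = 8.07.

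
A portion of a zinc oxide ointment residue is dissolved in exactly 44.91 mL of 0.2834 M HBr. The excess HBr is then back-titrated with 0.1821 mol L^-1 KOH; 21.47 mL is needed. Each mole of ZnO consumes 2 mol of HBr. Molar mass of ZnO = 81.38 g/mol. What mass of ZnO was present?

0.359 g

Total n(HBr) added = 0.2834 x 0.04491 = 0.01273 mol.
n(KOH) used = 0.1821 x 0.02147 = 0.003910 mol, which equals the excess n(HBr).
So n(HBr) consumed by the sample = 0.01273 - 0.003910 = 0.008818 mol.
n(ZnO) = 0.008818 / 2 = 0.004409 mol.
mass = 0.004409 mol x 81.38 g/mol = 0.359 g.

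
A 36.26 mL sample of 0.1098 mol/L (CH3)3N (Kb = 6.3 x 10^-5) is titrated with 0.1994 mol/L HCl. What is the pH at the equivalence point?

n((CH3)3N) = 0.1098 x 0.03626 = 0.003981 mol; V(HCl) at equivalence = 0.003981/0.1994 = 0.01997 L.
At equivalence the base is fully converted to (CH3)3NH+; total volume = 0.05623 L, so [(CH3)3NH+] = 0.003981/0.05623 = 0.07081 M.
Ka((CH3)3NH+) = Kw/Kb = 1.0e-14 / 6.3 x 10^-5 = 1.59e-10.
[H^+] = sqrt(Ka x [(CH3)3NH+]) = sqrt(1.59e-10 x 0.07081) = 3.35e-6 M.
pH = -log(3.35e-6) = 5.47.

5.47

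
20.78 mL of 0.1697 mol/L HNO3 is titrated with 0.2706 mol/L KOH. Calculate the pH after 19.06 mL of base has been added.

n(acid) = 0.1697 x 0.02078 = 0.003526 mol; n(KOH) added = 0.2706 x 0.01906 = 0.005158 mol.
Base is in excess by 0.005158 - 0.003526 = 0.001631 mol in a total volume of 0.03984 L.
[OH^-] = 0.001631/0.03984 = 0.04095 M, so pOH = 1.39 and pH = 14.00 - 1.39 = 12.61.

12.61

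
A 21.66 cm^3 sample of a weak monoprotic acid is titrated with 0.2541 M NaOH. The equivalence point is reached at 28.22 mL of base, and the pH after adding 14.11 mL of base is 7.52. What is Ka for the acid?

14.11 mL is half of the equivalence volume, so this is the half-equivalence point where [HA] = [A^-].
At half-equivalence pH = pKa, so pKa = 7.52.
Ka = 10^(-7.52) = 3.0 x 10^-8.

3.0 x 10^-8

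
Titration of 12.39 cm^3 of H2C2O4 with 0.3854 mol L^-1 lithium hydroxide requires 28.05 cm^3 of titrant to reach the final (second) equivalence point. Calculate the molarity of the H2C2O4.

n(LiOH) = 0.3854 x 0.02805 = 0.01081 mol.
At the final (second) equivalence point, 2 mol OH^- react per mol H2C2O4, so n(H2C2O4) = 0.01081 / 2 = 0.005405 mol.
[H2C2O4] = 0.005405 / 0.01239 L = 0.436 M.

0.436 M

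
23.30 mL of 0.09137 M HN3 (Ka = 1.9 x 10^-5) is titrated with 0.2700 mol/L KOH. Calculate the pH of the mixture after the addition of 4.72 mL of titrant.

Initial n(HN3) = 0.09137 x 0.02330 = 0.002129 mol.
n(KOH) added = 0.2700 x 0.004720 = 0.001274 mol, converting that many moles of HN3 to N3-.
Remaining n(HN3) = 0.0008545 mol; n(N3-) = 0.001274 mol.
By Henderson-Hasselbalch, pH = pKa + log([A^-]/[HA]) = 4.72 + log(0.001274/0.0008545) = 4.72 + (+0.17) = 4.89.

4.89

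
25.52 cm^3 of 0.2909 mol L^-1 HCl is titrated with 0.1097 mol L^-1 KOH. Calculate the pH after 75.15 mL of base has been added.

n(acid) = 0.2909 x 0.02552 = 0.007424 mol; n(KOH) added = 0.1097 x 0.07515 = 0.008244 mol.
Base is in excess by 0.008244 - 0.007424 = 0.0008202 mol in a total volume of 0.1007 L.
[OH^-] = 0.0008202/0.1007 = 0.008147 M, so pOH = 2.09 and pH = 14.00 - 2.09 = 11.91.

11.91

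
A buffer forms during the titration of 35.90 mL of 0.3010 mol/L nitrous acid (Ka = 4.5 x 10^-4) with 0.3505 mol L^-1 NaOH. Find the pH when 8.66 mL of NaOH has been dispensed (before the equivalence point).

2.94

Initial n(HNO2) = 0.3010 x 0.03590 = 0.01081 mol.
n(NaOH) added = 0.3505 x 0.008660 = 0.003035 mol, converting that many moles of HNO2 to NO2-.
Remaining n(HNO2) = 0.007771 mol; n(NO2-) = 0.003035 mol.
By Henderson-Hasselbalch, pH = pKa + log([A^-]/[HA]) = 3.35 + log(0.003035/0.007771) = 3.35 + (-0.41) = 2.94.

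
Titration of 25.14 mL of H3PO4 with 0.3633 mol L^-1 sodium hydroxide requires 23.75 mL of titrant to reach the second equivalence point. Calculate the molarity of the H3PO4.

n(NaOH) = 0.3633 x 0.02375 = 0.008628 mol.
At the second equivalence point, 2 mol OH^- react per mol H3PO4, so n(H3PO4) = 0.008628 / 2 = 0.004314 mol.
[H3PO4] = 0.004314 / 0.02514 L = 0.172 M.

0.172 M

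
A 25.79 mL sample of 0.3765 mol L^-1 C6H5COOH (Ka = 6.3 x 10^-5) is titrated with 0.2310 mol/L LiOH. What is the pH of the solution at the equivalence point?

8.68

n(C6H5COOH) = 0.3765 x 0.02579 = 0.009710 mol; V(LiOH) at equivalence = 0.009710/0.2310 = 0.04203 L.
At equivalence all the acid is converted to C6H5COO-; total volume = 0.02579 + 0.04203 = 0.06782 L, so [C6H5COO-] = 0.009710/0.06782 = 0.1432 M.
Kb = Kw/Ka = 1.0e-14 / 6.3 x 10^-5 = 1.59e-10.
[OH^-] = sqrt(Kb x [C6H5COO-]) = sqrt(1.59e-10 x 0.1432) = 4.77e-6 M.
pOH = 5.32, so pH = 14.00 - 5.32 = 8.68.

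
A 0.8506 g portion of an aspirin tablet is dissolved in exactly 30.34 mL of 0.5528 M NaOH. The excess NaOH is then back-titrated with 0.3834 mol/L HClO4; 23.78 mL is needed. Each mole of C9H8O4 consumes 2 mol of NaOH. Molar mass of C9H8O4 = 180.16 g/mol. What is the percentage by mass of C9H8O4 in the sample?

Total n(NaOH) added = 0.5528 x 0.03034 = 0.01677 mol.
n(HClO4) used = 0.3834 x 0.02378 = 0.009117 mol, which equals the excess n(NaOH).
So n(NaOH) consumed by the sample = 0.01677 - 0.009117 = 0.007655 mol.
n(C9H8O4) = 0.007655 / 2 = 0.003827 mol.
mass C9H8O4 = 0.003827 x 180.16 = 0.6895 g, so %C9H8O4 = 0.6895/0.8506 x 100 = 81.1%.

81.1%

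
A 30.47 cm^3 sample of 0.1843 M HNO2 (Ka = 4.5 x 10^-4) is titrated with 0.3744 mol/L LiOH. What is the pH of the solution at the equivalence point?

n(HNO2) = 0.1843 x 0.03047 = 0.005616 mol; V(LiOH) at equivalence = 0.005616/0.3744 = 0.01500 L.
At equivalence all the acid is converted to NO2-; total volume = 0.03047 + 0.01500 = 0.04547 L, so [NO2-] = 0.005616/0.04547 = 0.1235 M.
Kb = Kw/Ka = 1.0e-14 / 4.5 x 10^-4 = 2.22e-11.
[OH^-] = sqrt(Kb x [NO2-]) = sqrt(2.22e-11 x 0.1235) = 1.66e-6 M.
pOH = 5.78, so pH = 14.00 - 5.78 = 8.22.

8.22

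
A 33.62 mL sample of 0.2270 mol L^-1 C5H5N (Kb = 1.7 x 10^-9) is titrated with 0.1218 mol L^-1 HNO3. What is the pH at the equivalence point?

n(C5H5N) = 0.2270 x 0.03362 = 0.007632 mol; V(HNO3) at equivalence = 0.007632/0.1218 = 0.06266 L.
At equivalence the base is fully converted to C5H5NH+; total volume = 0.09628 L, so [C5H5NH+] = 0.007632/0.09628 = 0.07927 M.
Ka(C5H5NH+) = Kw/Kb = 1.0e-14 / 1.7 x 10^-9 = 5.88e-6.
[H^+] = sqrt(Ka x [C5H5NH+]) = sqrt(5.88e-6 x 0.07927) = 0.000683 M.
pH = -log(0.000683) = 3.17.

3.17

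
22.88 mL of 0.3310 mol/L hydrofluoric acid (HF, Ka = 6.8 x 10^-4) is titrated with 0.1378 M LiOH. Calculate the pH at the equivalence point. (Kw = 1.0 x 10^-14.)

n(HF) = 0.3310 x 0.02288 = 0.007573 mol; V(LiOH) at equivalence = 0.007573/0.1378 = 0.05496 L.
At equivalence all the acid is converted to F-; total volume = 0.02288 + 0.05496 = 0.07784 L, so [F-] = 0.007573/0.07784 = 0.09729 M.
Kb = Kw/Ka = 1.0e-14 / 6.8 x 10^-4 = 1.47e-11.
[OH^-] = sqrt(Kb x [F-]) = sqrt(1.47e-11 x 0.09729) = 1.20e-6 M.
pOH = 5.92, so pH = 14.00 - 5.92 = 8.08.

8.08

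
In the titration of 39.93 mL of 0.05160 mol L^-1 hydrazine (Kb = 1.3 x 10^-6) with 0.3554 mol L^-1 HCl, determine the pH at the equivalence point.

4.73

n(N2H4) = 0.05160 x 0.03993 = 0.002060 mol; V(HCl) at equivalence = 0.002060/0.3554 = 0.005797 L.
At equivalence the base is fully converted to N2H5+; total volume = 0.04573 L, so [N2H5+] = 0.002060/0.04573 = 0.04506 M.
Ka(N2H5+) = Kw/Kb = 1.0e-14 / 1.3 x 10^-6 = 7.69e-9.
[H^+] = sqrt(Ka x [N2H5+]) = sqrt(7.69e-9 x 0.04506) = 1.86e-5 M.
pH = -log(1.86e-5) = 4.73.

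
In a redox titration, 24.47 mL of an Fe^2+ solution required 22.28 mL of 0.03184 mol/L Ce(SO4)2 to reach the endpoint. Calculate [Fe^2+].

n(Ce(SO4)2) = 0.03184 x 0.02228 = 0.0007094 mol.
From the balanced equation, 1 mol Ce(SO4)2 reacts with 1 mol Fe^2+, so n(Fe^2+) = 0.0007094 x 1/1 = 0.0007094 mol.
[Fe^2+] = 0.0007094 / 0.02447 L = 0.0290 M.

0.0290 M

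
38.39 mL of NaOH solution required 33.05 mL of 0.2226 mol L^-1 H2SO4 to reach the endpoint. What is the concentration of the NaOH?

0.383 M

n(H2SO4) delivered = 0.2226 x 0.03305 = 0.007357 mol.
The reaction is 2 NaOH + 1 H2SO4, so n(NaOH) = 0.007357 x 2/1 = 0.01471 mol.
[NaOH] = 0.01471 mol / 0.03839 L = 0.383 M.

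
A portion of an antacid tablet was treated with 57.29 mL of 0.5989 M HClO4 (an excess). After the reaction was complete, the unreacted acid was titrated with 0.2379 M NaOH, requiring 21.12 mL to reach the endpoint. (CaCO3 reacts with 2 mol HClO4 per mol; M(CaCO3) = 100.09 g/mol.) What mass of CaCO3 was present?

1.47 g

Total n(HClO4) added = 0.5989 x 0.05729 = 0.03431 mol.
n(NaOH) used = 0.2379 x 0.02112 = 0.005024 mol, which equals the excess n(HClO4).
So n(HClO4) consumed by the sample = 0.03431 - 0.005024 = 0.02929 mol.
n(CaCO3) = 0.02929 / 2 = 0.01464 mol.
mass = 0.01464 mol x 100.09 g/mol = 1.47 g.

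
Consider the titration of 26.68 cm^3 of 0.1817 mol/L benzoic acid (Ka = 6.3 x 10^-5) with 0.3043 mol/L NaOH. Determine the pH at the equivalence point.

8.63

n(C6H5COOH) = 0.1817 x 0.02668 = 0.004848 mol; V(NaOH) at equivalence = 0.004848/0.3043 = 0.01593 L.
At equivalence all the acid is converted to C6H5COO-; total volume = 0.02668 + 0.01593 = 0.04261 L, so [C6H5COO-] = 0.004848/0.04261 = 0.1138 M.
Kb = Kw/Ka = 1.0e-14 / 6.3 x 10^-5 = 1.59e-10.
[OH^-] = sqrt(Kb x [C6H5COO-]) = sqrt(1.59e-10 x 0.1138) = 4.25e-6 M.
pOH = 5.37, so pH = 14.00 - 5.37 = 8.63.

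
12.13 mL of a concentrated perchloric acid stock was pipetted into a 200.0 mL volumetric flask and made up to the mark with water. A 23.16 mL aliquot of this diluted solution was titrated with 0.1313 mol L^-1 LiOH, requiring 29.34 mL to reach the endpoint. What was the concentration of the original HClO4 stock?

2.74 M

n(LiOH) = 0.1313 x 0.02934 = 0.003852 mol.
n(HClO4) in the aliquot = 0.003852 mol.
[diluted HClO4] = 0.003852 / 0.02316 = 0.1663 M.
Dilution factor = 200.0/12.13 = 16.49, so [stock] = 0.1663 x 16.49 = 2.74 M.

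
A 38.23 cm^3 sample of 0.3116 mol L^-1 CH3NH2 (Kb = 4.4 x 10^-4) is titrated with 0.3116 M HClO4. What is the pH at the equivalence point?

5.73

n(CH3NH2) = 0.3116 x 0.03823 = 0.01191 mol; V(HClO4) at equivalence = 0.01191/0.3116 = 0.03823 L.
At equivalence the base is fully converted to CH3NH3+; total volume = 0.07646 L, so [CH3NH3+] = 0.01191/0.07646 = 0.1558 M.
Ka(CH3NH3+) = Kw/Kb = 1.0e-14 / 4.4 x 10^-4 = 2.27e-11.
[H^+] = sqrt(Ka x [CH3NH3+]) = sqrt(2.27e-11 x 0.1558) = 1.88e-6 M.
pH = -log(1.88e-6) = 5.73.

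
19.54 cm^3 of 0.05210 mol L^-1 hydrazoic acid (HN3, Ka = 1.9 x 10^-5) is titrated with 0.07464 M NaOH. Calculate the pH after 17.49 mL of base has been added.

n(acid) = 0.05210 x 0.01954 = 0.001018 mol; n(NaOH) added = 0.07464 x 0.01749 = 0.001305 mol.
Base is in excess by 0.001305 - 0.001018 = 0.0002874 mol in a total volume of 0.03703 L.
[OH^-] = 0.0002874/0.03703 = 0.007762 M, so pOH = 2.11 and pH = 14.00 - 2.11 = 11.89.

11.89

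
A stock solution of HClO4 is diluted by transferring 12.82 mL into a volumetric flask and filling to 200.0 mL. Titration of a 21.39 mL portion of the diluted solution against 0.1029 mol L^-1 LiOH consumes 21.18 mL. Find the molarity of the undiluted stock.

n(LiOH) = 0.1029 x 0.02118 = 0.002179 mol.
n(HClO4) in the aliquot = 0.002179 mol.
[diluted HClO4] = 0.002179 / 0.02139 = 0.1019 M.
Dilution factor = 200.0/12.82 = 15.60, so [stock] = 0.1019 x 15.60 = 1.59 M.

1.59 M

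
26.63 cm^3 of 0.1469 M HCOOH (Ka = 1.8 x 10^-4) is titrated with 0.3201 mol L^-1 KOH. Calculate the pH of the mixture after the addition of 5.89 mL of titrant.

3.71

Initial n(HCOOH) = 0.1469 x 0.02663 = 0.003912 mol.
n(KOH) added = 0.3201 x 0.005890 = 0.001885 mol, converting that many moles of HCOOH to HCOO-.
Remaining n(HCOOH) = 0.002027 mol; n(HCOO-) = 0.001885 mol.
By Henderson-Hasselbalch, pH = pKa + log([A^-]/[HA]) = 3.74 + log(0.001885/0.002027) = 3.74 + (-0.03) = 3.71.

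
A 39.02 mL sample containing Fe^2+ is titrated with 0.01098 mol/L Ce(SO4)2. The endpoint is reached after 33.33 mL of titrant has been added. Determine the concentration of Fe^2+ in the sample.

0.00938 M

n(Ce(SO4)2) = 0.01098 x 0.03333 = 0.0003660 mol.
From the balanced equation, 1 mol Ce(SO4)2 reacts with 1 mol Fe^2+, so n(Fe^2+) = 0.0003660 x 1/1 = 0.0003660 mol.
[Fe^2+] = 0.0003660 / 0.03902 L = 0.00938 M.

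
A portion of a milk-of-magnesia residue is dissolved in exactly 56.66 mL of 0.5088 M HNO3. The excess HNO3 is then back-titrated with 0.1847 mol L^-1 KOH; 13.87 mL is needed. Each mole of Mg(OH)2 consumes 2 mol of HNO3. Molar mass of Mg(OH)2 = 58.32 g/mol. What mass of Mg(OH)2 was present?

0.766 g

Total n(HNO3) added = 0.5088 x 0.05666 = 0.02883 mol.
n(KOH) used = 0.1847 x 0.01387 = 0.002562 mol, which equals the excess n(HNO3).
So n(HNO3) consumed by the sample = 0.02883 - 0.002562 = 0.02627 mol.
n(Mg(OH)2) = 0.02627 / 2 = 0.01313 mol.
mass = 0.01313 mol x 58.32 g/mol = 0.766 g.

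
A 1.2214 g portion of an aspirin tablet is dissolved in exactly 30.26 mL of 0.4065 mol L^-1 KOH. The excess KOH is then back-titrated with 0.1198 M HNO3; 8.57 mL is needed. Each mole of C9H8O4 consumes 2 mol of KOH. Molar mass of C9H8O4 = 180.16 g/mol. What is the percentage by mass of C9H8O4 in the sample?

83.1%

Total n(KOH) added = 0.4065 x 0.03026 = 0.01230 mol.
n(HNO3) used = 0.1198 x 0.008570 = 0.001027 mol, which equals the excess n(KOH).
So n(KOH) consumed by the sample = 0.01230 - 0.001027 = 0.01127 mol.
n(C9H8O4) = 0.01127 / 2 = 0.005637 mol.
mass C9H8O4 = 0.005637 x 180.16 = 1.016 g, so %C9H8O4 = 1.016/1.2214 x 100 = 83.1%.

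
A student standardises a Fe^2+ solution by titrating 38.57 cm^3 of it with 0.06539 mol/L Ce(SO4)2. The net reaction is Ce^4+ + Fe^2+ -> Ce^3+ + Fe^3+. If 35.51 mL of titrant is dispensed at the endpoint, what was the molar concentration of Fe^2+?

0.0602 M

n(Ce(SO4)2) = 0.06539 x 0.03551 = 0.002322 mol.
From the balanced equation, 1 mol Ce(SO4)2 reacts with 1 mol Fe^2+, so n(Fe^2+) = 0.002322 x 1/1 = 0.002322 mol.
[Fe^2+] = 0.002322 / 0.03857 L = 0.0602 M.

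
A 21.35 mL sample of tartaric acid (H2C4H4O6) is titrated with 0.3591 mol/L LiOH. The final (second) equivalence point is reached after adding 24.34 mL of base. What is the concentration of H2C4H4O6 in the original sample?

0.205 M

n(LiOH) = 0.3591 x 0.02434 = 0.008740 mol.
At the final (second) equivalence point, 2 mol OH^- react per mol H2C4H4O6, so n(H2C4H4O6) = 0.008740 / 2 = 0.004370 mol.
[H2C4H4O6] = 0.004370 / 0.02135 L = 0.205 M.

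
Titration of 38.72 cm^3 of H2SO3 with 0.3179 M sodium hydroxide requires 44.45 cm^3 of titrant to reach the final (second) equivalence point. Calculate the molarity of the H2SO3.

n(NaOH) = 0.3179 x 0.04445 = 0.01413 mol.
At the final (second) equivalence point, 2 mol OH^- react per mol H2SO3, so n(H2SO3) = 0.01413 / 2 = 0.007065 mol.
[H2SO3] = 0.007065 / 0.03872 L = 0.182 M.

0.182 M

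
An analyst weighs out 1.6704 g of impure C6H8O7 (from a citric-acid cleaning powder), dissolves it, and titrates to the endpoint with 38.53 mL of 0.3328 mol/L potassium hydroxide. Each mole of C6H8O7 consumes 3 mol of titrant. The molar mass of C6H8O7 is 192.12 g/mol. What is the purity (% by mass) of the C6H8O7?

49.2%

n(KOH) = 0.3328 x 0.03853 = 0.01282 mol.
n(C6H8O7) = 0.01282 / 3 = 0.004274 mol.
mass of C6H8O7 = 0.004274 x 192.12 = 0.8212 g.
% purity = 0.8212 / 1.6704 x 100 = 49.2%.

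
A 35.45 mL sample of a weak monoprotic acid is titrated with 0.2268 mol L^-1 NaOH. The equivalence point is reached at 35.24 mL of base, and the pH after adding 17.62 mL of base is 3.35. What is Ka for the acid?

17.62 mL is half of the equivalence volume, so this is the half-equivalence point where [HA] = [A^-].
At half-equivalence pH = pKa, so pKa = 3.35.
Ka = 10^(-3.35) = 4.5 x 10^-4.

4.5 x 10^-4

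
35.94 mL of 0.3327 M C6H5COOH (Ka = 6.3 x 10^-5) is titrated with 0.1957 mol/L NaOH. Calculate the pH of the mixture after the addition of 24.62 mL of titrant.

Initial n(C6H5COOH) = 0.3327 x 0.03594 = 0.01196 mol.
n(NaOH) added = 0.1957 x 0.02462 = 0.004818 mol, converting that many moles of C6H5COOH to C6H5COO-.
Remaining n(C6H5COOH) = 0.007139 mol; n(C6H5COO-) = 0.004818 mol.
By Henderson-Hasselbalch, pH = pKa + log([A^-]/[HA]) = 4.20 + log(0.004818/0.007139) = 4.20 + (-0.17) = 4.03.

4.03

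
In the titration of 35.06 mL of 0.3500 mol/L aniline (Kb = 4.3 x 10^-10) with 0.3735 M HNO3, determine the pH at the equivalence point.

n(C6H5NH2) = 0.3500 x 0.03506 = 0.01227 mol; V(HNO3) at equivalence = 0.01227/0.3735 = 0.03285 L.
At equivalence the base is fully converted to C6H5NH3+; total volume = 0.06791 L, so [C6H5NH3+] = 0.01227/0.06791 = 0.1807 M.
Ka(C6H5NH3+) = Kw/Kb = 1.0e-14 / 4.3 x 10^-10 = 2.33e-5.
[H^+] = sqrt(Ka x [C6H5NH3+]) = sqrt(2.33e-5 x 0.1807) = 0.00205 M.
pH = -log(0.00205) = 2.69.

2.69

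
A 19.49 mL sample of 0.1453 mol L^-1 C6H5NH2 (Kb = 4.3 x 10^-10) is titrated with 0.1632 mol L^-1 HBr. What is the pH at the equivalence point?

n(C6H5NH2) = 0.1453 x 0.01949 = 0.002832 mol; V(HBr) at equivalence = 0.002832/0.1632 = 0.01735 L.
At equivalence the base is fully converted to C6H5NH3+; total volume = 0.03684 L, so [C6H5NH3+] = 0.002832/0.03684 = 0.07687 M.
Ka(C6H5NH3+) = Kw/Kb = 1.0e-14 / 4.3 x 10^-10 = 2.33e-5.
[H^+] = sqrt(Ka x [C6H5NH3+]) = sqrt(2.33e-5 x 0.07687) = 0.00134 M.
pH = -log(0.00134) = 2.87.

2.87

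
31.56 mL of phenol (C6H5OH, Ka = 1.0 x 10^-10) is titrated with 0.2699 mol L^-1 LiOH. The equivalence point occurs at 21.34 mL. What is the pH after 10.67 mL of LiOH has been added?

10.67 mL is exactly half the equivalence volume (21.34/2), i.e. the half-equivalence point.
There, n(HA) = n(A^-), so pH = pKa = -log(1.0 x 10^-10) = 10.00.

10.00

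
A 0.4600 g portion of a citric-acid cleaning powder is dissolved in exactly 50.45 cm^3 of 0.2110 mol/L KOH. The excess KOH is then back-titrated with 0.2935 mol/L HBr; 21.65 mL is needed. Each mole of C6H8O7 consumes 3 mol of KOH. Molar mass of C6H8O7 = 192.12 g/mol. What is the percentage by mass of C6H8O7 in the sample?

Total n(KOH) added = 0.2110 x 0.05045 = 0.01064 mol.
n(HBr) used = 0.2935 x 0.02165 = 0.006354 mol, which equals the excess n(KOH).
So n(KOH) consumed by the sample = 0.01064 - 0.006354 = 0.004291 mol.
n(C6H8O7) = 0.004291 / 3 = 0.001430 mol.
mass C6H8O7 = 0.001430 x 192.12 = 0.2748 g, so %C6H8O7 = 0.2748/0.4600 x 100 = 59.7%.

59.7%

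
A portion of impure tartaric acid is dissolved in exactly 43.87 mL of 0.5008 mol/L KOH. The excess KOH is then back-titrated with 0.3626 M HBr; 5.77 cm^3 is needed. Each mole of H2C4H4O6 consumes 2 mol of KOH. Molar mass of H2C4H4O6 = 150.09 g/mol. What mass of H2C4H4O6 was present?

1.49 g

Total n(KOH) added = 0.5008 x 0.04387 = 0.02197 mol.
n(HBr) used = 0.3626 x 0.005770 = 0.002092 mol, which equals the excess n(KOH).
So n(KOH) consumed by the sample = 0.02197 - 0.002092 = 0.01988 mol.
n(H2C4H4O6) = 0.01988 / 2 = 0.009939 mol.
mass = 0.009939 mol x 150.09 g/mol = 1.49 g.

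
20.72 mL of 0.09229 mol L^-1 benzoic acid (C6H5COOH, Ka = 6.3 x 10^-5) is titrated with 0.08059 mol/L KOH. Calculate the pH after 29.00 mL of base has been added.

11.93

n(acid) = 0.09229 x 0.02072 = 0.001912 mol; n(KOH) added = 0.08059 x 0.02900 = 0.002337 mol.
Base is in excess by 0.002337 - 0.001912 = 0.0004249 mol in a total volume of 0.04972 L.
[OH^-] = 0.0004249/0.04972 = 0.008545 M, so pOH = 2.07 and pH = 14.00 - 2.07 = 11.93.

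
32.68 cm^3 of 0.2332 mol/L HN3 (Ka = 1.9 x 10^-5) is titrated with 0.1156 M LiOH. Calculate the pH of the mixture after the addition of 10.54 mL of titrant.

4.00

Initial n(HN3) = 0.2332 x 0.03268 = 0.007621 mol.
n(LiOH) added = 0.1156 x 0.01054 = 0.001218 mol, converting that many moles of HN3 to N3-.
Remaining n(HN3) = 0.006403 mol; n(N3-) = 0.001218 mol.
By Henderson-Hasselbalch, pH = pKa + log([A^-]/[HA]) = 4.72 + log(0.001218/0.006403) = 4.72 + (-0.72) = 4.00.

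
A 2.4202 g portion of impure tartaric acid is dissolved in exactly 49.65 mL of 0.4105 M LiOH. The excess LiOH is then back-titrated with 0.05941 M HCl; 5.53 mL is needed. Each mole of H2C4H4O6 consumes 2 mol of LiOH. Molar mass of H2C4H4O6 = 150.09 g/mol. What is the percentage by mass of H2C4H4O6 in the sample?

62.2%

Total n(LiOH) added = 0.4105 x 0.04965 = 0.02038 mol.
n(HCl) used = 0.05941 x 0.005530 = 0.0003285 mol, which equals the excess n(LiOH).
So n(LiOH) consumed by the sample = 0.02038 - 0.0003285 = 0.02005 mol.
n(H2C4H4O6) = 0.02005 / 2 = 0.01003 mol.
mass H2C4H4O6 = 0.01003 x 150.09 = 1.505 g, so %H2C4H4O6 = 1.505/2.4202 x 100 = 62.2%.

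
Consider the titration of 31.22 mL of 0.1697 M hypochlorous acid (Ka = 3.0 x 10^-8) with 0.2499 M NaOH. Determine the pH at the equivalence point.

n(HClO) = 0.1697 x 0.03122 = 0.005298 mol; V(NaOH) at equivalence = 0.005298/0.2499 = 0.02120 L.
At equivalence all the acid is converted to ClO-; total volume = 0.03122 + 0.02120 = 0.05242 L, so [ClO-] = 0.005298/0.05242 = 0.1011 M.
Kb = Kw/Ka = 1.0e-14 / 3.0 x 10^-8 = 3.33e-7.
[OH^-] = sqrt(Kb x [ClO-]) = sqrt(3.33e-7 x 0.1011) = 0.000184 M.
pOH = 3.74, so pH = 14.00 - 3.74 = 10.26.

10.26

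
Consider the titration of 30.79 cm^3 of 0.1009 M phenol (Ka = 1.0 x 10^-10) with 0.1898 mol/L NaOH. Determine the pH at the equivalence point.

n(C6H5OH) = 0.1009 x 0.03079 = 0.003107 mol; V(NaOH) at equivalence = 0.003107/0.1898 = 0.01637 L.
At equivalence all the acid is converted to C6H5O-; total volume = 0.03079 + 0.01637 = 0.04716 L, so [C6H5O-] = 0.003107/0.04716 = 0.06588 M.
Kb = Kw/Ka = 1.0e-14 / 1.0 x 10^-10 = 0.000100.
[OH^-] = sqrt(Kb x [C6H5O-]) = sqrt(0.000100 x 0.06588) = 0.00257 M.
pOH = 2.59, so pH = 14.00 - 2.59 = 11.41.

11.41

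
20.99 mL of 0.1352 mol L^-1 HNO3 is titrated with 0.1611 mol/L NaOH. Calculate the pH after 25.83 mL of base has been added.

12.45

n(acid) = 0.1352 x 0.02099 = 0.002838 mol; n(NaOH) added = 0.1611 x 0.02583 = 0.004161 mol.
Base is in excess by 0.004161 - 0.002838 = 0.001323 mol in a total volume of 0.04682 L.
[OH^-] = 0.001323/0.04682 = 0.02826 M, so pOH = 1.55 and pH = 14.00 - 1.55 = 12.45.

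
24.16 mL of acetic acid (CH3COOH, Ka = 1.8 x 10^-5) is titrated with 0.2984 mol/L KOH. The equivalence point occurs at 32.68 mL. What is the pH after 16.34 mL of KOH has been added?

4.74

16.34 mL is exactly half the equivalence volume (32.68/2), i.e. the half-equivalence point.
There, n(HA) = n(A^-), so pH = pKa = -log(1.8 x 10^-5) = 4.74.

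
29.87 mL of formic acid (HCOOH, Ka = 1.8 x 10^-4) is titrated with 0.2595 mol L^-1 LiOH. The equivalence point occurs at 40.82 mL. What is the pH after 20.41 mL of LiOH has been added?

20.41 mL is exactly half the equivalence volume (40.82/2), i.e. the half-equivalence point.
There, n(HA) = n(A^-), so pH = pKa = -log(1.8 x 10^-4) = 3.74.

3.74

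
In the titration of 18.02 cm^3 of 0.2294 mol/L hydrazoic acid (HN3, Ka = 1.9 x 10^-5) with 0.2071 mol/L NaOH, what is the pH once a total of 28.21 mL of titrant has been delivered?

12.57

n(acid) = 0.2294 x 0.01802 = 0.004134 mol; n(NaOH) added = 0.2071 x 0.02821 = 0.005842 mol.
Base is in excess by 0.005842 - 0.004134 = 0.001709 mol in a total volume of 0.04623 L.
[OH^-] = 0.001709/0.04623 = 0.03696 M, so pOH = 1.43 and pH = 14.00 - 1.43 = 12.57.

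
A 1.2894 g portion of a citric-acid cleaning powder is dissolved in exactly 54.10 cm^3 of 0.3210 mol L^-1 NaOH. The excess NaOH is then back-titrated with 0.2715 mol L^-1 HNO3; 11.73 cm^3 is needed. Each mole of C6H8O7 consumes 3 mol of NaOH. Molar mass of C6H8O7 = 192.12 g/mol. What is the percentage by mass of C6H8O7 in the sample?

70.4%

Total n(NaOH) added = 0.3210 x 0.05410 = 0.01737 mol.
n(HNO3) used = 0.2715 x 0.01173 = 0.003185 mol, which equals the excess n(NaOH).
So n(NaOH) consumed by the sample = 0.01737 - 0.003185 = 0.01418 mol.
n(C6H8O7) = 0.01418 / 3 = 0.004727 mol.
mass C6H8O7 = 0.004727 x 192.12 = 0.9082 g, so %C6H8O7 = 0.9082/1.2894 x 100 = 70.4%.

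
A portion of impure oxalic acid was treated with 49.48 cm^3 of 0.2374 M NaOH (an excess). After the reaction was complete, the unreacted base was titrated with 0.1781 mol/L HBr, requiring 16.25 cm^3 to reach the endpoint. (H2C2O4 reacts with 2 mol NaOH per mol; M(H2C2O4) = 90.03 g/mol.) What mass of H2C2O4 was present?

Total n(NaOH) added = 0.2374 x 0.04948 = 0.01175 mol.
n(HBr) used = 0.1781 x 0.01625 = 0.002894 mol, which equals the excess n(NaOH).
So n(NaOH) consumed by the sample = 0.01175 - 0.002894 = 0.008852 mol.
n(H2C2O4) = 0.008852 / 2 = 0.004426 mol.
mass = 0.004426 mol x 90.03 g/mol = 0.398 g.

0.398 g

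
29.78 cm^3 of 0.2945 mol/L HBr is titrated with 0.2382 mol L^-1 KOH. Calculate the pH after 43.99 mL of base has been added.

n(acid) = 0.2945 x 0.02978 = 0.008770 mol; n(KOH) added = 0.2382 x 0.04399 = 0.01048 mol.
Base is in excess by 0.01048 - 0.008770 = 0.001708 mol in a total volume of 0.07377 L.
[OH^-] = 0.001708/0.07377 = 0.02316 M, so pOH = 1.64 and pH = 14.00 - 1.64 = 12.36.

12.36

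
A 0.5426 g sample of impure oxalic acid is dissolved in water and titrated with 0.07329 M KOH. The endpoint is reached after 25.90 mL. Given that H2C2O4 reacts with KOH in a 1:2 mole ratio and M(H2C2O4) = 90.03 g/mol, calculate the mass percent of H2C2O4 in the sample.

n(KOH) = 0.07329 x 0.02590 = 0.001898 mol.
n(H2C2O4) = 0.001898 / 2 = 0.0009491 mol.
mass of H2C2O4 = 0.0009491 x 90.03 = 0.08545 g.
% purity = 0.08545 / 0.5426 x 100 = 15.7%.

15.7%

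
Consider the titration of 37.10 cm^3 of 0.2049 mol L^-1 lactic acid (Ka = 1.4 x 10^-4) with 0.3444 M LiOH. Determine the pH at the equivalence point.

n(HC3H5O3) = 0.2049 x 0.03710 = 0.007602 mol; V(LiOH) at equivalence = 0.007602/0.3444 = 0.02207 L.
At equivalence all the acid is converted to C3H5O3-; total volume = 0.03710 + 0.02207 = 0.05917 L, so [C3H5O3-] = 0.007602/0.05917 = 0.1285 M.
Kb = Kw/Ka = 1.0e-14 / 1.4 x 10^-4 = 7.14e-11.
[OH^-] = sqrt(Kb x [C3H5O3-]) = sqrt(7.14e-11 x 0.1285) = 3.03e-6 M.
pOH = 5.52, so pH = 14.00 - 5.52 = 8.48.

8.48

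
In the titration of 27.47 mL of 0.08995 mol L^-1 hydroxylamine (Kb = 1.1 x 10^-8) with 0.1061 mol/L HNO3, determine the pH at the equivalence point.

n(NH2OH) = 0.08995 x 0.02747 = 0.002471 mol; V(HNO3) at equivalence = 0.002471/0.1061 = 0.02329 L.
At equivalence the base is fully converted to NH3OH+; total volume = 0.05076 L, so [NH3OH+] = 0.002471/0.05076 = 0.04868 M.
Ka(NH3OH+) = Kw/Kb = 1.0e-14 / 1.1 x 10^-8 = 9.09e-7.
[H^+] = sqrt(Ka x [NH3OH+]) = sqrt(9.09e-7 x 0.04868) = 0.000210 M.
pH = -log(0.000210) = 3.68.

3.68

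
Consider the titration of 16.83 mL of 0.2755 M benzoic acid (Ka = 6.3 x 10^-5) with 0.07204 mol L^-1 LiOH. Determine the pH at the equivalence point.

n(C6H5COOH) = 0.2755 x 0.01683 = 0.004637 mol; V(LiOH) at equivalence = 0.004637/0.07204 = 0.06436 L.
At equivalence all the acid is converted to C6H5COO-; total volume = 0.01683 + 0.06436 = 0.08119 L, so [C6H5COO-] = 0.004637/0.08119 = 0.05711 M.
Kb = Kw/Ka = 1.0e-14 / 6.3 x 10^-5 = 1.59e-10.
[OH^-] = sqrt(Kb x [C6H5COO-]) = sqrt(1.59e-10 x 0.05711) = 3.01e-6 M.
pOH = 5.52, so pH = 14.00 - 5.52 = 8.48.

8.48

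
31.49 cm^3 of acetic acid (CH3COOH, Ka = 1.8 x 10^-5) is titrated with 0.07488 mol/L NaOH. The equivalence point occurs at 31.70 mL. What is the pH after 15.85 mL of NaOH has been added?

15.85 mL is exactly half the equivalence volume (31.70/2), i.e. the half-equivalence point.
There, n(HA) = n(A^-), so pH = pKa = -log(1.8 x 10^-5) = 4.74.

4.74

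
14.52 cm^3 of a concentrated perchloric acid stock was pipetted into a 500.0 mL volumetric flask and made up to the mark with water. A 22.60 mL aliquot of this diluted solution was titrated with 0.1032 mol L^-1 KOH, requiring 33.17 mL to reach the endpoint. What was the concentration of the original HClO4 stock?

5.22 M

n(KOH) = 0.1032 x 0.03317 = 0.003423 mol.
n(HClO4) in the aliquot = 0.003423 mol.
[diluted HClO4] = 0.003423 / 0.02260 = 0.1515 M.
Dilution factor = 500.0/14.52 = 34.44, so [stock] = 0.1515 x 34.44 = 5.22 M.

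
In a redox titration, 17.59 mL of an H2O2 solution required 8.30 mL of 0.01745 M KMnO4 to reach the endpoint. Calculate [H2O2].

n(KMnO4) = 0.01745 x 0.008300 = 0.0001448 mol.
From the balanced equation, 2 mol KMnO4 reacts with 5 mol H2O2, so n(H2O2) = 0.0001448 x 5/2 = 0.0003621 mol.
[H2O2] = 0.0003621 / 0.01759 L = 0.0206 M.

0.0206 M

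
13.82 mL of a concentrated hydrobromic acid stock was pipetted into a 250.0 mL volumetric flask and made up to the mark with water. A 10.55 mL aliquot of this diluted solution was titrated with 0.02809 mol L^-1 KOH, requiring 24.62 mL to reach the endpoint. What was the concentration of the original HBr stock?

1.19 M

n(KOH) = 0.02809 x 0.02462 = 0.0006916 mol.
n(HBr) in the aliquot = 0.0006916 mol.
[diluted HBr] = 0.0006916 / 0.01055 = 0.06555 M.
Dilution factor = 250.0/13.82 = 18.09, so [stock] = 0.06555 x 18.09 = 1.19 M.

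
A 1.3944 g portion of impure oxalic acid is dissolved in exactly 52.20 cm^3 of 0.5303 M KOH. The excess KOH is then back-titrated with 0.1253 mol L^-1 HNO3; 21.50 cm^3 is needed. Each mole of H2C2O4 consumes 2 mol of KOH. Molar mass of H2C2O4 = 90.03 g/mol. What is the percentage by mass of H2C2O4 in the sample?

Total n(KOH) added = 0.5303 x 0.05220 = 0.02768 mol.
n(HNO3) used = 0.1253 x 0.02150 = 0.002694 mol, which equals the excess n(KOH).
So n(KOH) consumed by the sample = 0.02768 - 0.002694 = 0.02499 mol.
n(H2C2O4) = 0.02499 / 2 = 0.01249 mol.
mass H2C2O4 = 0.01249 x 90.03 = 1.125 g, so %H2C2O4 = 1.125/1.3944 x 100 = 80.7%.

80.7%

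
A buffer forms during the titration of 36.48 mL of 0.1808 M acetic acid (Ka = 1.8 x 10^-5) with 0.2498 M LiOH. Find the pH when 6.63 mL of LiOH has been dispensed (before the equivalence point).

Initial n(CH3COOH) = 0.1808 x 0.03648 = 0.006596 mol.
n(LiOH) added = 0.2498 x 0.006630 = 0.001656 mol, converting that many moles of CH3COOH to CH3COO-.
Remaining n(CH3COOH) = 0.004939 mol; n(CH3COO-) = 0.001656 mol.
By Henderson-Hasselbalch, pH = pKa + log([A^-]/[HA]) = 4.74 + log(0.001656/0.004939) = 4.74 + (-0.47) = 4.27.

4.27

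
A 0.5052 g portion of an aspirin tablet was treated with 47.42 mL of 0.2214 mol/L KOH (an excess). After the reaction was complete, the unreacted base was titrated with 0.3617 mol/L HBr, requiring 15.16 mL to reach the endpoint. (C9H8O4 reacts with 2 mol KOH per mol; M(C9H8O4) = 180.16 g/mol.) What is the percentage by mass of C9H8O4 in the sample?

89.4%

Total n(KOH) added = 0.2214 x 0.04742 = 0.01050 mol.
n(HBr) used = 0.3617 x 0.01516 = 0.005483 mol, which equals the excess n(KOH).
So n(KOH) consumed by the sample = 0.01050 - 0.005483 = 0.005015 mol.
n(C9H8O4) = 0.005015 / 2 = 0.002508 mol.
mass C9H8O4 = 0.002508 x 180.16 = 0.4518 g, so %C9H8O4 = 0.4518/0.5052 x 100 = 89.4%.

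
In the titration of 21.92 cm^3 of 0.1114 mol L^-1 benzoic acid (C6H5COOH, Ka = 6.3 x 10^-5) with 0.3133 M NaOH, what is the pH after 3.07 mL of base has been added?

Initial n(C6H5COOH) = 0.1114 x 0.02192 = 0.002442 mol.
n(NaOH) added = 0.3133 x 0.003070 = 0.0009618 mol, converting that many moles of C6H5COOH to C6H5COO-.
Remaining n(C6H5COOH) = 0.001480 mol; n(C6H5COO-) = 0.0009618 mol.
By Henderson-Hasselbalch, pH = pKa + log([A^-]/[HA]) = 4.20 + log(0.0009618/0.001480) = 4.20 + (-0.19) = 4.01.

4.01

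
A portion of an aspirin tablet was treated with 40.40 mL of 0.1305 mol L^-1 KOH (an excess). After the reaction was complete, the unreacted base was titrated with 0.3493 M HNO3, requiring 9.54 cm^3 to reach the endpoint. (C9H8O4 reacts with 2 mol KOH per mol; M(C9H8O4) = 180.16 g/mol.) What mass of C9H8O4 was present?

Total n(KOH) added = 0.1305 x 0.04040 = 0.005272 mol.
n(HNO3) used = 0.3493 x 0.009540 = 0.003332 mol, which equals the excess n(KOH).
So n(KOH) consumed by the sample = 0.005272 - 0.003332 = 0.001940 mol.
n(C9H8O4) = 0.001940 / 2 = 0.0009699 mol.
mass = 0.0009699 mol x 180.16 g/mol = 0.175 g.

0.175 g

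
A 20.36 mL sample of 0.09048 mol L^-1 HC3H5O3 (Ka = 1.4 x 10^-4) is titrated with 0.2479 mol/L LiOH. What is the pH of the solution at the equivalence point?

8.34

n(HC3H5O3) = 0.09048 x 0.02036 = 0.001842 mol; V(LiOH) at equivalence = 0.001842/0.2479 = 0.007431 L.
At equivalence all the acid is converted to C3H5O3-; total volume = 0.02036 + 0.007431 = 0.02779 L, so [C3H5O3-] = 0.001842/0.02779 = 0.06629 M.
Kb = Kw/Ka = 1.0e-14 / 1.4 x 10^-4 = 7.14e-11.
[OH^-] = sqrt(Kb x [C3H5O3-]) = sqrt(7.14e-11 x 0.06629) = 2.18e-6 M.
pOH = 5.66, so pH = 14.00 - 5.66 = 8.34.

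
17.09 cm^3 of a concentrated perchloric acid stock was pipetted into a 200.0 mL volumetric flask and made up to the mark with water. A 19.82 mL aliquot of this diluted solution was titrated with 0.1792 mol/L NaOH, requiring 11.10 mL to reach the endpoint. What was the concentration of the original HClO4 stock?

n(NaOH) = 0.1792 x 0.01110 = 0.001989 mol.
n(HClO4) in the aliquot = 0.001989 mol.
[diluted HClO4] = 0.001989 / 0.01982 = 0.1004 M.
Dilution factor = 200.0/17.09 = 11.70, so [stock] = 0.1004 x 11.70 = 1.17 M.

1.17 M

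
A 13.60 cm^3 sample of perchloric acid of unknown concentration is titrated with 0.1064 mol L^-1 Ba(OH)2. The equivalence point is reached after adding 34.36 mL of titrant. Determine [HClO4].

n(Ba(OH)2) delivered = 0.1064 x 0.03436 = 0.003656 mol.
The reaction is 2 HClO4 + 1 Ba(OH)2, so n(HClO4) = 0.003656 x 2/1 = 0.007312 mol.
[HClO4] = 0.007312 mol / 0.01360 L = 0.538 M.

0.538 M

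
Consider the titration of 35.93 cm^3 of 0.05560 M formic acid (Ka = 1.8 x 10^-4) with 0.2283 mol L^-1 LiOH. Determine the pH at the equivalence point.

n(HCOOH) = 0.05560 x 0.03593 = 0.001998 mol; V(LiOH) at equivalence = 0.001998/0.2283 = 0.008750 L.
At equivalence all the acid is converted to HCOO-; total volume = 0.03593 + 0.008750 = 0.04468 L, so [HCOO-] = 0.001998/0.04468 = 0.04471 M.
Kb = Kw/Ka = 1.0e-14 / 1.8 x 10^-4 = 5.56e-11.
[OH^-] = sqrt(Kb x [HCOO-]) = sqrt(5.56e-11 x 0.04471) = 1.58e-6 M.
pOH = 5.80, so pH = 14.00 - 5.80 = 8.20.

8.20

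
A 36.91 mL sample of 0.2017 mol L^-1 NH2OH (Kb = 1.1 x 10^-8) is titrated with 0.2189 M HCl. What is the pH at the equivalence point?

3.51

n(NH2OH) = 0.2017 x 0.03691 = 0.007445 mol; V(HCl) at equivalence = 0.007445/0.2189 = 0.03401 L.
At equivalence the base is fully converted to NH3OH+; total volume = 0.07092 L, so [NH3OH+] = 0.007445/0.07092 = 0.1050 M.
Ka(NH3OH+) = Kw/Kb = 1.0e-14 / 1.1 x 10^-8 = 9.09e-7.
[H^+] = sqrt(Ka x [NH3OH+]) = sqrt(9.09e-7 x 0.1050) = 0.000309 M.
pH = -log(0.000309) = 3.51.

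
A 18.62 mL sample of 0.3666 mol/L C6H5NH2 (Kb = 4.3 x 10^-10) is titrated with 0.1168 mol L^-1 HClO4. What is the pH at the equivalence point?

2.84

n(C6H5NH2) = 0.3666 x 0.01862 = 0.006826 mol; V(HClO4) at equivalence = 0.006826/0.1168 = 0.05844 L.
At equivalence the base is fully converted to C6H5NH3+; total volume = 0.07706 L, so [C6H5NH3+] = 0.006826/0.07706 = 0.08858 M.
Ka(C6H5NH3+) = Kw/Kb = 1.0e-14 / 4.3 x 10^-10 = 2.33e-5.
[H^+] = sqrt(Ka x [C6H5NH3+]) = sqrt(2.33e-5 x 0.08858) = 0.00144 M.
pH = -log(0.00144) = 2.84.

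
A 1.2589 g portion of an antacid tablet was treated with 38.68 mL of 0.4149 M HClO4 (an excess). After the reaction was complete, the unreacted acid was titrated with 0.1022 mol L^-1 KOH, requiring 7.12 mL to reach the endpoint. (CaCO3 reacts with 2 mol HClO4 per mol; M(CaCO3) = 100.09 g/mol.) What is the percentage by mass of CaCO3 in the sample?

Total n(HClO4) added = 0.4149 x 0.03868 = 0.01605 mol.
n(KOH) used = 0.1022 x 0.007120 = 0.0007277 mol, which equals the excess n(HClO4).
So n(HClO4) consumed by the sample = 0.01605 - 0.0007277 = 0.01532 mol.
n(CaCO3) = 0.01532 / 2 = 0.007660 mol.
mass CaCO3 = 0.007660 x 100.09 = 0.7667 g, so %CaCO3 = 0.7667/1.2589 x 100 = 60.9%.

60.9%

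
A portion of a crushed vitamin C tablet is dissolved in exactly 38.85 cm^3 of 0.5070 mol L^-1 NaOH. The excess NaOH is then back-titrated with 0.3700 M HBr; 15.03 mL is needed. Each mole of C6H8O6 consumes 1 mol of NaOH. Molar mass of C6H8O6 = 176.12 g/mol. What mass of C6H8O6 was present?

Total n(NaOH) added = 0.5070 x 0.03885 = 0.01970 mol.
n(HBr) used = 0.3700 x 0.01503 = 0.005561 mol, which equals the excess n(NaOH).
So n(NaOH) consumed by the sample = 0.01970 - 0.005561 = 0.01414 mol.
n(C6H8O6) = 0.01414 / 1 = 0.01414 mol.
mass = 0.01414 mol x 176.12 g/mol = 2.49 g.

2.49 g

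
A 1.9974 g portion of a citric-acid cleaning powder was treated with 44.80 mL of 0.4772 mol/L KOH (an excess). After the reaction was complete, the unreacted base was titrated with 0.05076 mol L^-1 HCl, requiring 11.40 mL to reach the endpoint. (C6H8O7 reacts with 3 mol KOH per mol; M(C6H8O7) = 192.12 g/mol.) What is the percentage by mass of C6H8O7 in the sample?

66.7%

Total n(KOH) added = 0.4772 x 0.04480 = 0.02138 mol.
n(HCl) used = 0.05076 x 0.01140 = 0.0005787 mol, which equals the excess n(KOH).
So n(KOH) consumed by the sample = 0.02138 - 0.0005787 = 0.02080 mol.
n(C6H8O7) = 0.02080 / 3 = 0.006933 mol.
mass C6H8O7 = 0.006933 x 192.12 = 1.332 g, so %C6H8O7 = 1.332/1.9974 x 100 = 66.7%.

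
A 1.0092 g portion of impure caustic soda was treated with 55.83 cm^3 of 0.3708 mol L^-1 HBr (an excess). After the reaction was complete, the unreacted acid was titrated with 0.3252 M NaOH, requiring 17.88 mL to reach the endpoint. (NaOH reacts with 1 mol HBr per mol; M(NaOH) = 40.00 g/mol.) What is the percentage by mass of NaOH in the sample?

59.0%

Total n(HBr) added = 0.3708 x 0.05583 = 0.02070 mol.
n(NaOH) used = 0.3252 x 0.01788 = 0.005815 mol, which equals the excess n(HBr).
So n(HBr) consumed by the sample = 0.02070 - 0.005815 = 0.01489 mol.
n(NaOH) = 0.01489 / 1 = 0.01489 mol.
mass NaOH = 0.01489 x 40.00 = 0.5955 g, so %NaOH = 0.5955/1.0092 x 100 = 59.0%.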